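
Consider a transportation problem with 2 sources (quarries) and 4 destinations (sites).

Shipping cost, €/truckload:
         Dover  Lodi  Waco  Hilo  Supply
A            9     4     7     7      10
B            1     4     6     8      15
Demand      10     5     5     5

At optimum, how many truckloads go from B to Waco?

5

Optimal shipments:
  A–Lodi: 5 truckloads
  A–Hilo: 5 truckloads
  B–Dover: 10 truckloads
  B–Waco: 5 truckloads
Total cost = €95.
So B→Waco carries 5 truckloads.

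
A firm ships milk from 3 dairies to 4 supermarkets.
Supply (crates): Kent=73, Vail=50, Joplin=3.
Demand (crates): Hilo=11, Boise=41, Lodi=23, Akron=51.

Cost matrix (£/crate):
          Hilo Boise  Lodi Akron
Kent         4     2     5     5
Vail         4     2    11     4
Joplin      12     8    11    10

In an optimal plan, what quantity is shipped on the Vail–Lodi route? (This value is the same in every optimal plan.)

0

Solving gives:
  Kent→Hilo: 9 crates
  Kent→Boise: 41 crates
  Kent→Lodi: 23 crates
  Vail→Hilo: 2 crates
  Vail→Akron: 48 crates
  Joplin→Akron: 3 crates
Total cost = £463.
The route Vail→Lodi is not used.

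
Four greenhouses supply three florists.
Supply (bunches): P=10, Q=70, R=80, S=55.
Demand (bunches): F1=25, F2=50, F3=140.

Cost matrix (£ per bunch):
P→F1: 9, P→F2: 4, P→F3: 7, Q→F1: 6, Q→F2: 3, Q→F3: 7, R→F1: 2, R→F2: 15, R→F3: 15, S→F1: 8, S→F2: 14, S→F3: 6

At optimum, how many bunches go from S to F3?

Solving gives:
  P->F3: 10 × £7 = £70
  Q->F2: 50 × £3 = £150
  Q->F3: 20 × £7 = £140
  R->F1: 25 × £2 = £50
  R->F3: 55 × £15 = £825
  S->F3: 55 × £6 = £330
Total cost = £1565.
So S→F3 carries 55 bunches.

55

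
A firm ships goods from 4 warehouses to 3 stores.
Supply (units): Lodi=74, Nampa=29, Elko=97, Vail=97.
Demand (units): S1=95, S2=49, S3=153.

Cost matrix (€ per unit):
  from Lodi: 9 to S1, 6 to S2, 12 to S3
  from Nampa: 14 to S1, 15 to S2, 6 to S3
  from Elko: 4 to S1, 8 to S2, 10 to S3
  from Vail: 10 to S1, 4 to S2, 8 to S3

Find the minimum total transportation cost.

An optimal shipping plan:
  Lodi–S2: 49 units
  Lodi–S3: 25 units
  Nampa–S3: 29 units
  Elko–S1: 95 units
  Elko–S3: 2 units
  Vail–S3: 97 units
Total cost = €1944.

1944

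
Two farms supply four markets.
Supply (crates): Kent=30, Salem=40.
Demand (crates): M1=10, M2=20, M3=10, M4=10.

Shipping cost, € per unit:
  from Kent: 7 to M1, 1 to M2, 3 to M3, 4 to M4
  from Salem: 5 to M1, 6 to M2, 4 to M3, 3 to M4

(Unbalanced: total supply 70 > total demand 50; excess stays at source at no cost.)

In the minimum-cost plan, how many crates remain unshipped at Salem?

Minimum-cost shipments:
  Kent->M2: 20 × €1 = €20
  Kent->M3: 10 × €3 = €30
  Salem->M1: 10 × €5 = €50
  Salem->M4: 10 × €3 = €30
Total cost = €130.
Salem ships 20 of its 40, leaving 20.

20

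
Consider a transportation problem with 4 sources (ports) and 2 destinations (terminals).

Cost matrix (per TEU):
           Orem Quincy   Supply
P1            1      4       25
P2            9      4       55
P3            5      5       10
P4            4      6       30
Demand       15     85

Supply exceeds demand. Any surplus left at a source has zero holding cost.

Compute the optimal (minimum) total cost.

385

A cheapest plan:
  P1 to Orem: 15 × 1 = 15
  P1 to Quincy: 10 × 4 = 40
  P2 to Quincy: 55 × 4 = 220
  P3 to Quincy: 10 × 5 = 50
  P4 to Quincy: 10 × 6 = 60
Total = 15 + 40 + 220 + 50 + 60 = 385.
(Supply check: P1 ships 25; P2 ships 55; P3 ships 10; P4 ships 10.)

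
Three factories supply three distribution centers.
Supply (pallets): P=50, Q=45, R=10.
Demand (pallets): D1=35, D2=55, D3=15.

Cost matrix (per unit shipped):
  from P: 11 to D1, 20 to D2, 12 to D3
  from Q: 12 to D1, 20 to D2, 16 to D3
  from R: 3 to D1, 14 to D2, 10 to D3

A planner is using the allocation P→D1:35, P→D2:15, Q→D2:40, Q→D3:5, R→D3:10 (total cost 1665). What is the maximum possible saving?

80

Current plan cost = 35·11 + 15·20 + 40·20 + 5·16 + 10·10 = 1665.
Optimal plan:
  P–D1: 25 × 11 = 275
  P–D2: 10 × 20 = 200
  P–D3: 15 × 12 = 180
  Q–D2: 45 × 20 = 900
  R–D1: 10 × 3 = 30
Optimal cost = 1585.
Saving = 1665 − 1585 = 80.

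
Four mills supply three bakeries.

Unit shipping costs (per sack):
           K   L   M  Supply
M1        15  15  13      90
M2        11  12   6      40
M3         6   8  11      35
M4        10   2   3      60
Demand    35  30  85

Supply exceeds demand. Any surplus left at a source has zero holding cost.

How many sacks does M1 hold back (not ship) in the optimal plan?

Minimum-cost shipments:
  M1 to M: 15 × 13 = 195
  M2 to M: 40 × 6 = 240
  M3 to K: 35 × 6 = 210
  M4 to L: 30 × 2 = 60
  M4 to M: 30 × 3 = 90
Total cost = 795.
M1 ships 15 of its 90, leaving 75.

75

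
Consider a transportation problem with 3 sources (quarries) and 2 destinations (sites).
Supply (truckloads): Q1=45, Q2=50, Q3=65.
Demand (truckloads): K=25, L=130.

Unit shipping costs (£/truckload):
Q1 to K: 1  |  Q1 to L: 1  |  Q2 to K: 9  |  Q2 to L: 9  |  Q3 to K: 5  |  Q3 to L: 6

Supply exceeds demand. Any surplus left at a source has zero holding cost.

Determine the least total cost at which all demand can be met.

815

An optimal shipping plan:
  Q1–L: 45 × £1 = £45
  Q2–L: 45 × £9 = £405
  Q3–K: 25 × £5 = £125
  Q3–L: 40 × £6 = £240
Total = 45 + 405 + 125 + 240 = £815.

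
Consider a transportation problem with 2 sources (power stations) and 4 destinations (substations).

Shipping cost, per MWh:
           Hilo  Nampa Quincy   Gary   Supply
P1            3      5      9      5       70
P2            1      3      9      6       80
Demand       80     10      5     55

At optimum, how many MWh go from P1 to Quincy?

The minimum-cost plan:
  P1->Nampa: 10 MWh
  P1->Quincy: 5 MWh
  P1->Gary: 55 MWh
  P2->Hilo: 80 MWh
Total cost = 450.
So P1→Quincy carries 5 MWh.

5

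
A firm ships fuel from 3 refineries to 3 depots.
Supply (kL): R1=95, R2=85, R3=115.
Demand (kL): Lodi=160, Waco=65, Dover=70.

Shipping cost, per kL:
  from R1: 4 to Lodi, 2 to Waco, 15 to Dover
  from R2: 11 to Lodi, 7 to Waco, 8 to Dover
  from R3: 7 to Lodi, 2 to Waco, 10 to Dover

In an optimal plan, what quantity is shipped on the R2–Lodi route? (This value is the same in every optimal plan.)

The minimum-cost plan:
  R1 to Lodi: 95 × 4 = 380
  R2 to Lodi: 15 × 11 = 165
  R2 to Dover: 70 × 8 = 560
  R3 to Lodi: 50 × 7 = 350
  R3 to Waco: 65 × 2 = 130
Total cost = 1585.
So R2→Lodi carries 15 kL.

15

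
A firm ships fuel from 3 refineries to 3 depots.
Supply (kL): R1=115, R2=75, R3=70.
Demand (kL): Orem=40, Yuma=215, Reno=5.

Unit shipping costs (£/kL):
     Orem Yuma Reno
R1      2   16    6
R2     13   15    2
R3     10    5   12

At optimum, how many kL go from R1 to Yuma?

Optimal shipments:
  R1->Orem: 40 × £2 = £80
  R1->Yuma: 75 × £16 = £1200
  R2->Yuma: 70 × £15 = £1050
  R2->Reno: 5 × £2 = £10
  R3->Yuma: 70 × £5 = £350
Total cost = £2690.
So R1→Yuma carries 75 kL.

75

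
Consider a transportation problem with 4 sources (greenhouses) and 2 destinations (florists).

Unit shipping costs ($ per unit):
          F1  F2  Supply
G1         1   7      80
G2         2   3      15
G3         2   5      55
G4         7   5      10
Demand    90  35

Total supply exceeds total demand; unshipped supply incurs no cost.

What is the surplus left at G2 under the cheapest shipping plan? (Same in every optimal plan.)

Minimum-cost shipments:
  G1→F1: 80 bunches
  G2→F2: 15 bunches
  G3→F1: 10 bunches
  G3→F2: 20 bunches
Total cost = $245.
G2 ships 15 of its 15, leaving 0.

0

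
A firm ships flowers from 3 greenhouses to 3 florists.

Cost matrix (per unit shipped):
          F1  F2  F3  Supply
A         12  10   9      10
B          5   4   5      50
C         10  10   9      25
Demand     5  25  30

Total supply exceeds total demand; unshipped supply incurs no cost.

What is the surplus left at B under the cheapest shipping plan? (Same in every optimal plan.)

An optimal plan:
  B->F1: 5 × 5 = 25
  B->F2: 25 × 4 = 100
  B->F3: 20 × 5 = 100
  C->F3: 10 × 9 = 90
Total cost = 315.
B ships 50 of its 50, leaving 0.

0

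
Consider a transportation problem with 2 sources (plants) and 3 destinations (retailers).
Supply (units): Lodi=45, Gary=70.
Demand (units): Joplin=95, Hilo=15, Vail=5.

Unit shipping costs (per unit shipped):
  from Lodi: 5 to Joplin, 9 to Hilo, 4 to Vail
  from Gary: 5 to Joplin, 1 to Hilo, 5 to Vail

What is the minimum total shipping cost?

One minimum-cost allocation:
  Lodi–Joplin: 40 × 5 = 200
  Lodi–Vail: 5 × 4 = 20
  Gary–Joplin: 55 × 5 = 275
  Gary–Hilo: 15 × 1 = 15
Total = 200 + 20 + 275 + 15 = 510.
(Supply check: Lodi ships 45; Gary ships 70.)

510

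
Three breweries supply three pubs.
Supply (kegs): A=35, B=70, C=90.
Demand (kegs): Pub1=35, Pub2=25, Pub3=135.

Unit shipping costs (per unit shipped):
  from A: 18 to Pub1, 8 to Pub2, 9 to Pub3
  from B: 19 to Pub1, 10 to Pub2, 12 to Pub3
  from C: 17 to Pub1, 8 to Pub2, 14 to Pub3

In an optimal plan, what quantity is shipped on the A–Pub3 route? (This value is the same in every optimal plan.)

Solving gives:
  A→Pub3: 35 × 9 = 315
  B→Pub3: 70 × 12 = 840
  C→Pub1: 35 × 17 = 595
  C→Pub2: 25 × 8 = 200
  C→Pub3: 30 × 14 = 420
Total cost = 2370.
So A→Pub3 carries 35 kegs.

35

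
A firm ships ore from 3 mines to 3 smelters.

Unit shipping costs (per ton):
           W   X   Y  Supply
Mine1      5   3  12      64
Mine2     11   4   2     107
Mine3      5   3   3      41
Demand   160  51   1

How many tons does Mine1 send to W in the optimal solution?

Solving gives:
  Mine1 to W: 64 × 5 = 320
  Mine2 to W: 55 × 11 = 605
  Mine2 to X: 51 × 4 = 204
  Mine2 to Y: 1 × 2 = 2
  Mine3 to W: 41 × 5 = 205
Total cost = 1336.
So Mine1→W carries 64 tons.

64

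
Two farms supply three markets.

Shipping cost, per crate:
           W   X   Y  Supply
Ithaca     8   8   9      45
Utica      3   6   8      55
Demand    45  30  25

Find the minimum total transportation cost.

580

One minimum-cost allocation:
  Ithaca→X: 20 × 8 = 160
  Ithaca→Y: 25 × 9 = 225
  Utica→W: 45 × 3 = 135
  Utica→X: 10 × 6 = 60
Total = 160 + 225 + 135 + 60 = 580.
(Supply check: Ithaca ships 45; Utica ships 55.)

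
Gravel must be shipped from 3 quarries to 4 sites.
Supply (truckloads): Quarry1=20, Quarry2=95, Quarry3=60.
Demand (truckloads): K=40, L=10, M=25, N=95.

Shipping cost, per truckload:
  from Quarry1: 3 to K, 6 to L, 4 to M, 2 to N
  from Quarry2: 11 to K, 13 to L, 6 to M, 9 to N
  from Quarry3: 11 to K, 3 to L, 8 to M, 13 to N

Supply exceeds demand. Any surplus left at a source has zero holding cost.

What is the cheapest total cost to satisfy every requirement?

1345

A cheapest plan:
  Quarry1->N: 20 × 2 = 40
  Quarry2->M: 20 × 6 = 120
  Quarry2->N: 75 × 9 = 675
  Quarry3->K: 40 × 11 = 440
  Quarry3->L: 10 × 3 = 30
  Quarry3->M: 5 × 8 = 40
Total = 40 + 120 + 675 + 440 + 30 + 40 = 1345.
(Supply check: Quarry1 ships 20; Quarry2 ships 95; Quarry3 ships 55.)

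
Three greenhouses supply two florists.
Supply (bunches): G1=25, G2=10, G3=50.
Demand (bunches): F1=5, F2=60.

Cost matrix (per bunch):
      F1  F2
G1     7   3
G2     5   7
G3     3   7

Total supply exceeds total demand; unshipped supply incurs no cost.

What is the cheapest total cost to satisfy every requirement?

An optimal shipping plan:
  G1 to F2: 25 × 3 = 75
  G3 to F1: 5 × 3 = 15
  G3 to F2: 35 × 7 = 245
Total = 75 + 15 + 245 = 335.

335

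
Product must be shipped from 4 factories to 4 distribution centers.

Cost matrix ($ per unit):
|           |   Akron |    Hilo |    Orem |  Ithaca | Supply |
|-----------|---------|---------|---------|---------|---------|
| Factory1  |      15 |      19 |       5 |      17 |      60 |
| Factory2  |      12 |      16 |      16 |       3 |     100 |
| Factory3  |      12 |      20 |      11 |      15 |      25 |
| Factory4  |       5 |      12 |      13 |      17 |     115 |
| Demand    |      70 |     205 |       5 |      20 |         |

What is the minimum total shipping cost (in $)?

One minimum-cost allocation:
  Factory1–Hilo: 55 × $19 = $1045
  Factory1–Orem: 5 × $5 = $25
  Factory2–Hilo: 80 × $16 = $1280
  Factory2–Ithaca: 20 × $3 = $60
  Factory3–Akron: 25 × $12 = $300
  Factory4–Akron: 45 × $5 = $225
  Factory4–Hilo: 70 × $12 = $840
Total = 1045 + 25 + 1280 + 60 + 300 + 225 + 840 = $3775.

3775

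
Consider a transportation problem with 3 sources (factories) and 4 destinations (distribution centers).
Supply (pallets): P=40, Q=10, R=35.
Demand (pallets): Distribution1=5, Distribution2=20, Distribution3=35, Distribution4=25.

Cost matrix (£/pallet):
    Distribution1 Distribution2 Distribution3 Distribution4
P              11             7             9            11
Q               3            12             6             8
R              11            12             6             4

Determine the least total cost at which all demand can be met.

An optimal shipping plan:
  P->Distribution2: 20 × £7 = £140
  P->Distribution3: 20 × £9 = £180
  Q->Distribution1: 5 × £3 = £15
  Q->Distribution3: 5 × £6 = £30
  R->Distribution3: 10 × £6 = £60
  R->Distribution4: 25 × £4 = £100
Total = 140 + 180 + 15 + 30 + 60 + 100 = £525.
(Supply check: P ships 40; Q ships 10; R ships 35.)

525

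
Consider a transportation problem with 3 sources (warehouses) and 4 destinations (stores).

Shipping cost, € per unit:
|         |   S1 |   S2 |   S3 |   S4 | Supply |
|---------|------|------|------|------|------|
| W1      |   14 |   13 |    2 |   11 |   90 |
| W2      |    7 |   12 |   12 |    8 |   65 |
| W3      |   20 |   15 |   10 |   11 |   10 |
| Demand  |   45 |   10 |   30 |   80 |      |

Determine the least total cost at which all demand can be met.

1325

One minimum-cost allocation:
  W1->S2: 10 × €13 = €130
  W1->S3: 30 × €2 = €60
  W1->S4: 50 × €11 = €550
  W2->S1: 45 × €7 = €315
  W2->S4: 20 × €8 = €160
  W3->S4: 10 × €11 = €110
Total = 130 + 60 + 550 + 315 + 160 + 110 = €1325.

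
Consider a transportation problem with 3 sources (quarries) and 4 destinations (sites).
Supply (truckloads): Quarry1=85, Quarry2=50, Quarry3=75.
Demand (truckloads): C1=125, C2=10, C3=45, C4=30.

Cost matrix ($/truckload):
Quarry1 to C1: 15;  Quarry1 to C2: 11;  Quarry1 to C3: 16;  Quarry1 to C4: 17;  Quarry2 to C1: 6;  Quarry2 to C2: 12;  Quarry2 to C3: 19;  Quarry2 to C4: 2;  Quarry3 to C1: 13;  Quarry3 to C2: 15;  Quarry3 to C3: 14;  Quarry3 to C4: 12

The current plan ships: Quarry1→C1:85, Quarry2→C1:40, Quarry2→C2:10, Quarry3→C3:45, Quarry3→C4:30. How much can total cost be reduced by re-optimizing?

190

Current plan cost = 85·15 + 40·6 + 10·12 + 45·14 + 30·12 = $2625.
Optimal plan:
  Quarry1–C1: 30 × $15 = $450
  Quarry1–C2: 10 × $11 = $110
  Quarry1–C3: 45 × $16 = $720
  Quarry2–C1: 20 × $6 = $120
  Quarry2–C4: 30 × $2 = $60
  Quarry3–C1: 75 × $13 = $975
Optimal cost = $2435.
Saving = 2625 − 2435 = $190.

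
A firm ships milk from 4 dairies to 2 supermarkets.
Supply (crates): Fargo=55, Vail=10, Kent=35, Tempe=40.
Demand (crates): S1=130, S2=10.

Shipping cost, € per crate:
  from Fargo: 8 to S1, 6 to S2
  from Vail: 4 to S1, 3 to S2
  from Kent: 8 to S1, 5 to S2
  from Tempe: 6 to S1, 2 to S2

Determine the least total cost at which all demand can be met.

960

An optimal shipping plan:
  Fargo–S1: 55 × €8 = €440
  Vail–S1: 10 × €4 = €40
  Kent–S1: 35 × €8 = €280
  Tempe–S1: 30 × €6 = €180
  Tempe–S2: 10 × €2 = €20
Total = 440 + 40 + 280 + 180 + 20 = €960.
(Supply check: Fargo ships 55; Vail ships 10; Kent ships 35; Tempe ships 40.)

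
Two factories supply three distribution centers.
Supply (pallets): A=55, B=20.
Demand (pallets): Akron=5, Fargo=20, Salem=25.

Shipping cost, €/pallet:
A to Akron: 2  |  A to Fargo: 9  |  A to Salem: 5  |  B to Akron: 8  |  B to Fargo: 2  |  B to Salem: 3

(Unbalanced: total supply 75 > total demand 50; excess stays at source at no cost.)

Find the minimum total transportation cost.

An optimal shipping plan:
  A→Akron: 5 pallets
  A→Salem: 25 pallets
  B→Fargo: 20 pallets
Total cost = €175.
(Supply check: A ships 30; B ships 20.)

175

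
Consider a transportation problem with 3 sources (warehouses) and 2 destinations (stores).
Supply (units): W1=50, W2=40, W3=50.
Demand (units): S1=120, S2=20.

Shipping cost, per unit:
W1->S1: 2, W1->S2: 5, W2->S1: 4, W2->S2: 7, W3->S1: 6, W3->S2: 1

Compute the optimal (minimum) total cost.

A cheapest plan:
  W1->S1: 50 × 2 = 100
  W2->S1: 40 × 4 = 160
  W3->S1: 30 × 6 = 180
  W3->S2: 20 × 1 = 20
Total = 100 + 160 + 180 + 20 = 460.

460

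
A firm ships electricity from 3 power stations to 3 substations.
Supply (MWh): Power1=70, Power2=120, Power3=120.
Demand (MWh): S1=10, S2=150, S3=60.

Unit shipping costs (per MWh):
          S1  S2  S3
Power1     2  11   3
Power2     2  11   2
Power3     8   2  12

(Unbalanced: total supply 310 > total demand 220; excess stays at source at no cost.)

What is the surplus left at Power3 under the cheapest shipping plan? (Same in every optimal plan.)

Minimum-cost shipments:
  Power1->S2: 30 MWh
  Power2->S1: 10 MWh
  Power2->S3: 60 MWh
  Power3->S2: 120 MWh
Total cost = 710.
Power3 ships 120 of its 120, leaving 0.

0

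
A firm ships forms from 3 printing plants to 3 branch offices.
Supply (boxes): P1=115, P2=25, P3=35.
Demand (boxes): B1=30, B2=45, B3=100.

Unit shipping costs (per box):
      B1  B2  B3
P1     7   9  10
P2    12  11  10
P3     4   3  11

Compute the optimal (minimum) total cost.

1405

Optimal allocation:
  P1–B1: 30 × 7 = 210
  P1–B2: 10 × 9 = 90
  P1–B3: 75 × 10 = 750
  P2–B3: 25 × 10 = 250
  P3–B2: 35 × 3 = 105
Total = 210 + 90 + 750 + 250 + 105 = 1405.
(Supply check: P1 ships 115; P2 ships 25; P3 ships 35.)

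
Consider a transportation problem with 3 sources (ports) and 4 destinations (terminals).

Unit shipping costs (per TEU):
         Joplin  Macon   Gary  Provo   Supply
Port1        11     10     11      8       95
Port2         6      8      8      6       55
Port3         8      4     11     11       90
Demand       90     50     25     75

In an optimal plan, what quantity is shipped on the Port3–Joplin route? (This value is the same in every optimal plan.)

The minimum-cost plan:
  Port1–Gary: 20 × 11 = 220
  Port1–Provo: 75 × 8 = 600
  Port2–Joplin: 50 × 6 = 300
  Port2–Gary: 5 × 8 = 40
  Port3–Joplin: 40 × 8 = 320
  Port3–Macon: 50 × 4 = 200
Total cost = 1680.
So Port3→Joplin carries 40 TEU.

40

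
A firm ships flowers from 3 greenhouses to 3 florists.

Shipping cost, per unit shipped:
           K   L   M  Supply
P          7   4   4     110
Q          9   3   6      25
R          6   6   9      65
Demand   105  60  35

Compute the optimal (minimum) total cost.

One minimum-cost allocation:
  P to K: 40 × 7 = 280
  P to L: 35 × 4 = 140
  P to M: 35 × 4 = 140
  Q to L: 25 × 3 = 75
  R to K: 65 × 6 = 390
Total = 280 + 140 + 140 + 75 + 390 = 1025.

1025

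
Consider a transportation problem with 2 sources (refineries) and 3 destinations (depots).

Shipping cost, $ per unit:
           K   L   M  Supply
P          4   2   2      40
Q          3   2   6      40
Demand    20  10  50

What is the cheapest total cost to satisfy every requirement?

220

A cheapest plan:
  P->M: 40 × $2 = $80
  Q->K: 20 × $3 = $60
  Q->L: 10 × $2 = $20
  Q->M: 10 × $6 = $60
Total = 80 + 60 + 20 + 60 = $220.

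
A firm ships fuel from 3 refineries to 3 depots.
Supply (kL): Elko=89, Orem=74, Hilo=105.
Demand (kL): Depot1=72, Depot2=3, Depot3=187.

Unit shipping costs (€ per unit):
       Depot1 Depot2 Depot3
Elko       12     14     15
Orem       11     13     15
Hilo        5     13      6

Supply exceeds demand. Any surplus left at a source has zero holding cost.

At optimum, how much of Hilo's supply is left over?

An optimal plan:
  Elko–Depot2: 1 × €14 = €14
  Elko–Depot3: 82 × €15 = €1230
  Orem–Depot1: 72 × €11 = €792
  Orem–Depot2: 2 × €13 = €26
  Hilo–Depot3: 105 × €6 = €630
Total cost = €2692.
Hilo ships 105 of its 105, leaving 0.

0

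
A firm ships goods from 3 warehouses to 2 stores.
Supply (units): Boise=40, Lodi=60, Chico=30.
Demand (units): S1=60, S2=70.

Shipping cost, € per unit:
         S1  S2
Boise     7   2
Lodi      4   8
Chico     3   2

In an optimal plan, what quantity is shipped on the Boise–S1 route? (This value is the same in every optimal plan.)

The minimum-cost plan:
  Boise->S2: 40 × €2 = €80
  Lodi->S1: 60 × €4 = €240
  Chico->S2: 30 × €2 = €60
Total cost = €380.
The route Boise→S1 is not used.

0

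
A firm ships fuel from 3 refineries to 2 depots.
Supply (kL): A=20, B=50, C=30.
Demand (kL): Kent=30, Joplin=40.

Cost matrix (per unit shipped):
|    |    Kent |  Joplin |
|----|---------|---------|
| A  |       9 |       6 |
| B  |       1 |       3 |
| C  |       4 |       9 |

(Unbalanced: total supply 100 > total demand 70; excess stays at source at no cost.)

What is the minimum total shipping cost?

210

An optimal shipping plan:
  A–Joplin: 20 × 6 = 120
  B–Kent: 30 × 1 = 30
  B–Joplin: 20 × 3 = 60
Total = 120 + 30 + 60 = 210.
(Supply check: A ships 20; B ships 50; C ships 0.)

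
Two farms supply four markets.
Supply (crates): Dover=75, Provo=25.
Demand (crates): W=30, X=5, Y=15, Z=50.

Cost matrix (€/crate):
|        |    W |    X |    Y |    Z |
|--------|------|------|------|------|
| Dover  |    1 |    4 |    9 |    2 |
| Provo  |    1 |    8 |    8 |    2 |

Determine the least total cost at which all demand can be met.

270

An optimal shipping plan:
  Dover→W: 20 crates
  Dover→X: 5 crates
  Dover→Z: 50 crates
  Provo→W: 10 crates
  Provo→Y: 15 crates
Total cost = €270.
(Supply check: Dover ships 75; Provo ships 25.)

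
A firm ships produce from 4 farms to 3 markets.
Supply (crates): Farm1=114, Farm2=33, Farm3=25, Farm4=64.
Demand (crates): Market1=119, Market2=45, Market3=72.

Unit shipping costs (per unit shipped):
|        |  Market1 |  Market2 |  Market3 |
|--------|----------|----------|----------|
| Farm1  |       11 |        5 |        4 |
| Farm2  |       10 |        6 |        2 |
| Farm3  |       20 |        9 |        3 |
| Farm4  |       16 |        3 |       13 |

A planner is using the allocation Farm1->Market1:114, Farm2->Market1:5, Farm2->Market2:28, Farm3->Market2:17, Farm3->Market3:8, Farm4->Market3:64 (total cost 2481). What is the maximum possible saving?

Current plan cost = 114·11 + 5·10 + 28·6 + 17·9 + 8·3 + 64·13 = 2481.
Optimal plan:
  Farm1 to Market1: 100 × 11 = 1100
  Farm1 to Market3: 14 × 4 = 56
  Farm2 to Market3: 33 × 2 = 66
  Farm3 to Market3: 25 × 3 = 75
  Farm4 to Market1: 19 × 16 = 304
  Farm4 to Market2: 45 × 3 = 135
Optimal cost = 1736.
Saving = 2481 − 1736 = 745.

745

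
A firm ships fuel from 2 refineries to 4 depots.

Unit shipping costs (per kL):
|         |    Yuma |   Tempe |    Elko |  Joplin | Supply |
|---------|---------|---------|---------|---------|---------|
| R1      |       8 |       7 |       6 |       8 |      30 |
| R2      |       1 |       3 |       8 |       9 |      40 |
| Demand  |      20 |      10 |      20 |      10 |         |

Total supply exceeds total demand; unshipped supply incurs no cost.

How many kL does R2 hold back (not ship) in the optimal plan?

10

Minimum-cost shipments:
  R1->Elko: 20 × 6 = 120
  R1->Joplin: 10 × 8 = 80
  R2->Yuma: 20 × 1 = 20
  R2->Tempe: 10 × 3 = 30
Total cost = 250.
R2 ships 30 of its 40, leaving 10.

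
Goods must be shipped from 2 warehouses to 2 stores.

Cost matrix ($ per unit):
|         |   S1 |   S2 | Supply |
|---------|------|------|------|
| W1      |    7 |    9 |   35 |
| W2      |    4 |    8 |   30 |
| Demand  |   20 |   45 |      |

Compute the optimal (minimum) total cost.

475

An optimal shipping plan:
  W1->S2: 35 units
  W2->S1: 20 units
  W2->S2: 10 units
Total cost = $475.
(Supply check: W1 ships 35; W2 ships 30.)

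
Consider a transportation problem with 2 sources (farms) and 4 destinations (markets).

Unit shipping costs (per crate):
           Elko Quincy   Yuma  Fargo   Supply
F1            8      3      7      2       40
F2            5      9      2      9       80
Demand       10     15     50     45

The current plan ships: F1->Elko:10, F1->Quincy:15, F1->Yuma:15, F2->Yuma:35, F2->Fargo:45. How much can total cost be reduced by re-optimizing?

295

Current plan cost = 10·8 + 15·3 + 15·7 + 35·2 + 45·9 = 705.
Optimal plan:
  F1->Fargo: 40 × 2 = 80
  F2->Elko: 10 × 5 = 50
  F2->Quincy: 15 × 9 = 135
  F2->Yuma: 50 × 2 = 100
  F2->Fargo: 5 × 9 = 45
Optimal cost = 410.
Saving = 705 − 410 = 295.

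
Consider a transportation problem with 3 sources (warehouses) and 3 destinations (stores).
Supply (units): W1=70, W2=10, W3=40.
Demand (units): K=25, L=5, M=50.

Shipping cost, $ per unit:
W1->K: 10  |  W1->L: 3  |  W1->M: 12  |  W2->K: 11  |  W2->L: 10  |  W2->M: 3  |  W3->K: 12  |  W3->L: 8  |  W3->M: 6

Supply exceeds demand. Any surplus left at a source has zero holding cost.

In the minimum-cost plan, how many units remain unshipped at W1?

40

An optimal plan:
  W1->K: 25 × $10 = $250
  W1->L: 5 × $3 = $15
  W2->M: 10 × $3 = $30
  W3->M: 40 × $6 = $240
Total cost = $535.
W1 ships 30 of its 70, leaving 40.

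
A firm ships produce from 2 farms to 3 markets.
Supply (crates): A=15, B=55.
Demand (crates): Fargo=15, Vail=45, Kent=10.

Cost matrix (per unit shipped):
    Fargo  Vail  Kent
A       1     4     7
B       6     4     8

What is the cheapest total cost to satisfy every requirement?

275

A cheapest plan:
  A→Fargo: 15 × 1 = 15
  B→Vail: 45 × 4 = 180
  B→Kent: 10 × 8 = 80
Total = 15 + 180 + 80 = 275.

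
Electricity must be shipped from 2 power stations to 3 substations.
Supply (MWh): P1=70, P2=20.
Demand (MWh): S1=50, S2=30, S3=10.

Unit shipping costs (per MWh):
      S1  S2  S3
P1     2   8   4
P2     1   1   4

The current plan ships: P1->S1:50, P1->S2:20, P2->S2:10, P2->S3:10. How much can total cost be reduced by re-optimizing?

70

Current plan cost = 50·2 + 20·8 + 10·1 + 10·4 = 310.
Optimal plan:
  P1–S1: 50 × 2 = 100
  P1–S2: 10 × 8 = 80
  P1–S3: 10 × 4 = 40
  P2–S2: 20 × 1 = 20
Optimal cost = 240.
Saving = 310 − 240 = 70.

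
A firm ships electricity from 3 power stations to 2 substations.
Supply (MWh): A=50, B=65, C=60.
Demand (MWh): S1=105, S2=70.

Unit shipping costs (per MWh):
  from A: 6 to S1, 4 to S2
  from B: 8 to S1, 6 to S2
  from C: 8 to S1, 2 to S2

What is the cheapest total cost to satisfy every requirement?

920

One minimum-cost allocation:
  A→S1: 50 × 6 = 300
  B→S1: 55 × 8 = 440
  B→S2: 10 × 6 = 60
  C→S2: 60 × 2 = 120
Total = 300 + 440 + 60 + 120 = 920.
(Supply check: A ships 50; B ships 65; C ships 60.)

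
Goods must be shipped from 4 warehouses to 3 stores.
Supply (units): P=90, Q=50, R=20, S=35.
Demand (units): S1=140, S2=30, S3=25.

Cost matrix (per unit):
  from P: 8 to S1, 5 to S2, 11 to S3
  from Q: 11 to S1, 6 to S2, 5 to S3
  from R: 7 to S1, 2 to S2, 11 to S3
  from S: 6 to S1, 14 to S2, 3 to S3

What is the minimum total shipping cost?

An optimal shipping plan:
  P–S1: 90 × 8 = 720
  Q–S2: 25 × 6 = 150
  Q–S3: 25 × 5 = 125
  R–S1: 15 × 7 = 105
  R–S2: 5 × 2 = 10
  S–S1: 35 × 6 = 210
Total = 720 + 150 + 125 + 105 + 10 + 210 = 1320.

1320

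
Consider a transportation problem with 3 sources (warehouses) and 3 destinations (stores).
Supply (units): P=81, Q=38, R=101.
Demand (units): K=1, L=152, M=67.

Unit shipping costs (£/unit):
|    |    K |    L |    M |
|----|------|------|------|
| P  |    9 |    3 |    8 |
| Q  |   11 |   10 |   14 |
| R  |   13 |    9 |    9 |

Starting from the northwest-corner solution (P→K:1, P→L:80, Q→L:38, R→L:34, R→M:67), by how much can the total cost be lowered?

Current plan cost = 1·9 + 80·3 + 38·10 + 34·9 + 67·9 = £1538.
Optimal plan:
  P to L: 81 × £3 = £243
  Q to K: 1 × £11 = £11
  Q to L: 37 × £10 = £370
  R to L: 34 × £9 = £306
  R to M: 67 × £9 = £603
Optimal cost = £1533.
Saving = 1538 − 1533 = £5.

5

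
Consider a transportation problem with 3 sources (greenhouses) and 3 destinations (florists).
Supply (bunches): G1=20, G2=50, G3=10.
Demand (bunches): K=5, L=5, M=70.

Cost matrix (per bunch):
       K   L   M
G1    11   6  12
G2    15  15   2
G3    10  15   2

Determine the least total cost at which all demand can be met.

325

Optimal allocation:
  G1->K: 5 × 11 = 55
  G1->L: 5 × 6 = 30
  G1->M: 10 × 12 = 120
  G2->M: 50 × 2 = 100
  G3->M: 10 × 2 = 20
Total = 55 + 30 + 120 + 100 + 20 = 325.
(Supply check: G1 ships 20; G2 ships 50; G3 ships 10.)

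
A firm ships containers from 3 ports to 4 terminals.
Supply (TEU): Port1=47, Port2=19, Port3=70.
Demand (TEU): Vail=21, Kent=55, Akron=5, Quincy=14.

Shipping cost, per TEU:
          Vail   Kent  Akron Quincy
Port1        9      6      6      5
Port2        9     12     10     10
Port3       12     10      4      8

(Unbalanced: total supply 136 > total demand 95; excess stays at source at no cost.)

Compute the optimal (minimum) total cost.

689

An optimal shipping plan:
  Port1–Kent: 47 × 6 = 282
  Port2–Vail: 19 × 9 = 171
  Port3–Vail: 2 × 12 = 24
  Port3–Kent: 8 × 10 = 80
  Port3–Akron: 5 × 4 = 20
  Port3–Quincy: 14 × 8 = 112
Total = 282 + 171 + 24 + 80 + 20 + 112 = 689.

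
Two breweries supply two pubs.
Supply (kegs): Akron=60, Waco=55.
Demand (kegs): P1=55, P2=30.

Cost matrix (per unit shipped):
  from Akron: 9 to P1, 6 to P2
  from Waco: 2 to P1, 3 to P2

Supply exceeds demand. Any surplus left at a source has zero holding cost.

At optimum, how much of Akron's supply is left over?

An optimal plan:
  Akron->P2: 30 kegs
  Waco->P1: 55 kegs
Total cost = 290.
Akron ships 30 of its 60, leaving 30.

30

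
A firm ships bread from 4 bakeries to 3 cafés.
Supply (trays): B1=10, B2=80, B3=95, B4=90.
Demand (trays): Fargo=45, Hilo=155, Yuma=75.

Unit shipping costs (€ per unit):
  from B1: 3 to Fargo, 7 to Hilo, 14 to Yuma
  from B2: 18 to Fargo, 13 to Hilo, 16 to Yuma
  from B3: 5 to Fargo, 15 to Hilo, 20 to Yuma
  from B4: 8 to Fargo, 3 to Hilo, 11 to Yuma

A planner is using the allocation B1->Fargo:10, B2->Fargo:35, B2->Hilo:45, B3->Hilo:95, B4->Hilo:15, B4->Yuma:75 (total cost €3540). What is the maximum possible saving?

Current plan cost = 10·3 + 35·18 + 45·13 + 95·15 + 15·3 + 75·11 = €3540.
Optimal plan:
  B1 to Hilo: 10 × €7 = €70
  B2 to Hilo: 5 × €13 = €65
  B2 to Yuma: 75 × €16 = €1200
  B3 to Fargo: 45 × €5 = €225
  B3 to Hilo: 50 × €15 = €750
  B4 to Hilo: 90 × €3 = €270
Optimal cost = €2580.
Saving = 3540 − 2580 = €960.

960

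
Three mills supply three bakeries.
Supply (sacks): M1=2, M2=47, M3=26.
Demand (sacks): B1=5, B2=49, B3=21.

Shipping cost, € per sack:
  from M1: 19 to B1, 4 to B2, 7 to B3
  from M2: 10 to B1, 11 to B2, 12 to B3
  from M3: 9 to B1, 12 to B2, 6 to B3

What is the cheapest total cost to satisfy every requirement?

Optimal allocation:
  M1->B2: 2 × €4 = €8
  M2->B2: 47 × €11 = €517
  M3->B1: 5 × €9 = €45
  M3->B3: 21 × €6 = €126
Total = 8 + 517 + 45 + 126 = €696.
(Supply check: M1 ships 2; M2 ships 47; M3 ships 26.)

696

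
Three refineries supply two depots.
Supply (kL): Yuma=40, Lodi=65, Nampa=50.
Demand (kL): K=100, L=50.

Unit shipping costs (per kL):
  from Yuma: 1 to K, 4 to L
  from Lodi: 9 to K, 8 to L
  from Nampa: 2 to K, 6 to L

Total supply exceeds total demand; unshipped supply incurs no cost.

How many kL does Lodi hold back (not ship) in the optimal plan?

Minimum-cost shipments:
  Yuma->K: 40 kL
  Lodi->K: 10 kL
  Lodi->L: 50 kL
  Nampa->K: 50 kL
Total cost = 630.
Lodi ships 60 of its 65, leaving 5.

5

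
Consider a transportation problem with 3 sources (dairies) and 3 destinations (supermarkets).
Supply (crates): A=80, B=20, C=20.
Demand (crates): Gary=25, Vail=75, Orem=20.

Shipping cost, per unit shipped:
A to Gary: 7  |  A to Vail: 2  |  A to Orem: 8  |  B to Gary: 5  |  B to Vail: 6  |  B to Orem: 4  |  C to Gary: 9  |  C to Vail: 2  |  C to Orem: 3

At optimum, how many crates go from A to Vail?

75

The minimum-cost plan:
  A to Gary: 5 × 7 = 35
  A to Vail: 75 × 2 = 150
  B to Gary: 20 × 5 = 100
  C to Orem: 20 × 3 = 60
Total cost = 345.
So A→Vail carries 75 crates.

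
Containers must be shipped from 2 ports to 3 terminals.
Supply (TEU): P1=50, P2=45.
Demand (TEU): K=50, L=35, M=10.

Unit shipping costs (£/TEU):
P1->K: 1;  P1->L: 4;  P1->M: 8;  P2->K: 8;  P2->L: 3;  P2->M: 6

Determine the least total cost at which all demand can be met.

215

One minimum-cost allocation:
  P1->K: 50 × £1 = £50
  P2->L: 35 × £3 = £105
  P2->M: 10 × £6 = £60
Total = 50 + 105 + 60 = £215.
(Supply check: P1 ships 50; P2 ships 45.)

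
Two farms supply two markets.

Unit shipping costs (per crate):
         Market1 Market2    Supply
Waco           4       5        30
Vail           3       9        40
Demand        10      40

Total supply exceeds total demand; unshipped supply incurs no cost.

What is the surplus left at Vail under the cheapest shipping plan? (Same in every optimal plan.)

20

Minimum-cost shipments:
  Waco to Market2: 30 × 5 = 150
  Vail to Market1: 10 × 3 = 30
  Vail to Market2: 10 × 9 = 90
Total cost = 270.
Vail ships 20 of its 40, leaving 20.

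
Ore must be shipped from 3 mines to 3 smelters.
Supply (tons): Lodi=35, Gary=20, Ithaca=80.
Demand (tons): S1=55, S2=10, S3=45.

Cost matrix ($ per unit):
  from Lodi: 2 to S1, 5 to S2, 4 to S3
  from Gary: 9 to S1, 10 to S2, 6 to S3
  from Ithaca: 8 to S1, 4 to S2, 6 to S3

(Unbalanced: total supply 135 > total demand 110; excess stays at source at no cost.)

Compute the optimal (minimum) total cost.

540

Optimal allocation:
  Lodi->S1: 35 tons
  Gary->S3: 20 tons
  Ithaca->S1: 20 tons
  Ithaca->S2: 10 tons
  Ithaca->S3: 25 tons
Total cost = $540.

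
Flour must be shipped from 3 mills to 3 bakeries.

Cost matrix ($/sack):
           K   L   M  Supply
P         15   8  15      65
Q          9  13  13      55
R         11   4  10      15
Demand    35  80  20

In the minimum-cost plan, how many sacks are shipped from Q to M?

20

Optimal shipments:
  P->L: 65 × $8 = $520
  Q->K: 35 × $9 = $315
  Q->M: 20 × $13 = $260
  R->L: 15 × $4 = $60
Total cost = $1155.
So Q→M carries 20 sacks.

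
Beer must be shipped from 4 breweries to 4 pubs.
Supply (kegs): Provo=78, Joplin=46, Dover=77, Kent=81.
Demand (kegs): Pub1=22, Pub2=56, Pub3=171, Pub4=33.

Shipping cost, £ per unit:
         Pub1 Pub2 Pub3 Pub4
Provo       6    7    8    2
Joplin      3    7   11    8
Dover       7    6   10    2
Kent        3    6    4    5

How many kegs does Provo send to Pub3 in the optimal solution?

The minimum-cost plan:
  Provo to Pub3: 78 × £8 = £624
  Joplin to Pub1: 22 × £3 = £66
  Joplin to Pub2: 24 × £7 = £168
  Dover to Pub2: 32 × £6 = £192
  Dover to Pub3: 12 × £10 = £120
  Dover to Pub4: 33 × £2 = £66
  Kent to Pub3: 81 × £4 = £324
Total cost = £1560.
So Provo→Pub3 carries 78 kegs.

78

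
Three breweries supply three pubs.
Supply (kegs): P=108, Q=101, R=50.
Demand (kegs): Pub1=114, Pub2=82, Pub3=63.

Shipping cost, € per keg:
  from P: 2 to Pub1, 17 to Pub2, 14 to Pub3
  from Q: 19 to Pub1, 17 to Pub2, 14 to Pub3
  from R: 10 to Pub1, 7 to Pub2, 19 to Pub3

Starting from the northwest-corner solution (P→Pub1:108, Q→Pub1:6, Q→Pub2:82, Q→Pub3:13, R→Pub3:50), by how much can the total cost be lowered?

750

Current plan cost = 108·2 + 6·19 + 82·17 + 13·14 + 50·19 = €2856.
Optimal plan:
  P to Pub1: 108 × €2 = €216
  Q to Pub1: 6 × €19 = €114
  Q to Pub2: 32 × €17 = €544
  Q to Pub3: 63 × €14 = €882
  R to Pub2: 50 × €7 = €350
Optimal cost = €2106.
Saving = 2856 − 2106 = €750.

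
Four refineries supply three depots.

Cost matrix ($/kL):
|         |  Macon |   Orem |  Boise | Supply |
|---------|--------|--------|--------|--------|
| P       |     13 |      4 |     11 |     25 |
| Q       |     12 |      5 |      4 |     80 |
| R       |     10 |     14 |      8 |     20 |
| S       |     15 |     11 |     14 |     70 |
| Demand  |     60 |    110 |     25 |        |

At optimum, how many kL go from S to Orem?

The minimum-cost plan:
  P–Orem: 25 × $4 = $100
  Q–Orem: 55 × $5 = $275
  Q–Boise: 25 × $4 = $100
  R–Macon: 20 × $10 = $200
  S–Macon: 40 × $15 = $600
  S–Orem: 30 × $11 = $330
Total cost = $1605.
So S→Orem carries 30 kL.

30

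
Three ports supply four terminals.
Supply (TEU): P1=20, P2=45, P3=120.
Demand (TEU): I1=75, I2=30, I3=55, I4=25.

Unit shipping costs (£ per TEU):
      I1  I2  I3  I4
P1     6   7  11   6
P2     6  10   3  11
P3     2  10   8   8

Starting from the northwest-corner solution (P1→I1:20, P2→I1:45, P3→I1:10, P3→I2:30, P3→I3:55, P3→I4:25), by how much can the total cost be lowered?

545

Current plan cost = 20·6 + 45·6 + 10·2 + 30·10 + 55·8 + 25·8 = £1350.
Optimal plan:
  P1 to I2: 20 × £7 = £140
  P2 to I3: 45 × £3 = £135
  P3 to I1: 75 × £2 = £150
  P3 to I2: 10 × £10 = £100
  P3 to I3: 10 × £8 = £80
  P3 to I4: 25 × £8 = £200
Optimal cost = £805.
Saving = 1350 − 805 = £545.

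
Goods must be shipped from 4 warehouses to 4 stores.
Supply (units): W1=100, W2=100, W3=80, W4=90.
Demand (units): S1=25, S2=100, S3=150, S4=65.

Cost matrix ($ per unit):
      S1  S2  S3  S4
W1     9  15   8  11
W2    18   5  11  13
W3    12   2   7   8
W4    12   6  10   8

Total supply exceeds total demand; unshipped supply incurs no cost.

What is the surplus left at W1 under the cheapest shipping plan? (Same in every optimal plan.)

0

Minimum-cost shipments:
  W1→S1: 25 × $9 = $225
  W1→S3: 75 × $8 = $600
  W2→S2: 95 × $5 = $475
  W3→S2: 5 × $2 = $10
  W3→S3: 75 × $7 = $525
  W4→S4: 65 × $8 = $520
Total cost = $2355.
W1 ships 100 of its 100, leaving 0.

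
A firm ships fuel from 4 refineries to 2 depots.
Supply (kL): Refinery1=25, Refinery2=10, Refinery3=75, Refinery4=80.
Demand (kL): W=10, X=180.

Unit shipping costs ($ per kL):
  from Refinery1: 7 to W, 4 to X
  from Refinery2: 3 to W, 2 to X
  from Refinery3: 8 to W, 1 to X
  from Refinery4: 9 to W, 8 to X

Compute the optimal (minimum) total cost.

845

An optimal shipping plan:
  Refinery1→X: 25 kL
  Refinery2→W: 10 kL
  Refinery3→X: 75 kL
  Refinery4→X: 80 kL
Total cost = $845.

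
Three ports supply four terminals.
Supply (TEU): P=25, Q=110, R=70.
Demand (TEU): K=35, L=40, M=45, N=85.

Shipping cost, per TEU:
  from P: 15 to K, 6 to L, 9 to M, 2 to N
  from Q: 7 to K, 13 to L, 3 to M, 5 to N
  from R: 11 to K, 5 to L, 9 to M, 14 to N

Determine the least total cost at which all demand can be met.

1050

A cheapest plan:
  P to N: 25 TEU
  Q to K: 5 TEU
  Q to M: 45 TEU
  Q to N: 60 TEU
  R to K: 30 TEU
  R to L: 40 TEU
Total cost = 1050.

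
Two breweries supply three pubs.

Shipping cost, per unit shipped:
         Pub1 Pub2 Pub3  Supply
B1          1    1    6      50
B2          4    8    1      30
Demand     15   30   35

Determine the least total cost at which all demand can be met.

One minimum-cost allocation:
  B1 to Pub1: 15 × 1 = 15
  B1 to Pub2: 30 × 1 = 30
  B1 to Pub3: 5 × 6 = 30
  B2 to Pub3: 30 × 1 = 30
Total = 15 + 30 + 30 + 30 = 105.

105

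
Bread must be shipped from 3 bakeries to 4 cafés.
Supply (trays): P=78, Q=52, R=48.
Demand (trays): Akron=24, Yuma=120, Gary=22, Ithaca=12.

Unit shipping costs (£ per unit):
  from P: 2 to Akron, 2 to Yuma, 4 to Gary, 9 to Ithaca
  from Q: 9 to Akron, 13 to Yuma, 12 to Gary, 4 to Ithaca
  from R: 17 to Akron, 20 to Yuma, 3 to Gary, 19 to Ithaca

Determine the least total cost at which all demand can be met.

One minimum-cost allocation:
  P→Yuma: 78 × £2 = £156
  Q→Akron: 24 × £9 = £216
  Q→Yuma: 16 × £13 = £208
  Q→Ithaca: 12 × £4 = £48
  R→Yuma: 26 × £20 = £520
  R→Gary: 22 × £3 = £66
Total = 156 + 216 + 208 + 48 + 520 + 66 = £1214.

1214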